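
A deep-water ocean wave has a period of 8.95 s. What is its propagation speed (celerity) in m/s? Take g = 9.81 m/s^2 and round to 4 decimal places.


We use the deep-water celerity formula:
C = g * T / (2 * pi)
C = 9.81 * 8.95 / (2 * 3.14159...)
C = 87.799500 / 6.283185
C = 13.9737 m/s

13.9737


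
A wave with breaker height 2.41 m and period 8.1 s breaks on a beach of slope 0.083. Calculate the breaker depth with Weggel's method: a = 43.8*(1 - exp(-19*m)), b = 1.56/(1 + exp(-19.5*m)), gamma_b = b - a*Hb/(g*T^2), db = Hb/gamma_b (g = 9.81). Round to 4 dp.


a = 43.8 * (1 - exp(-19 * m))
exp(-19 * 0.083) = exp(-1.5770) = 0.206594
a = 43.8 * (1 - 0.206594) = 34.751185
b = 1.56 / (1 + exp(-19.5 * m))
exp(-19.5 * 0.083) = exp(-1.6185) = 0.198196
b = 1.56 / (1 + 0.198196) = 1.301958
Hb / (g * T^2) = 2.41 / (9.81 * 8.1^2) = 2.41 / 643.6341 = 0.00374436
gamma_b = b - a * Hb/(g*T^2) = 1.301958 - 34.751185 * 0.00374436 = 1.171836
db = Hb / gamma_b = 2.41 / 1.171836
db = 2.0566 m

2.0566


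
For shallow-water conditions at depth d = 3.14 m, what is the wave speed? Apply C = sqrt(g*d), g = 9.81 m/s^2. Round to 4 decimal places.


Using the shallow-water approximation:
C = sqrt(g * d) = sqrt(9.81 * 3.14)
C = sqrt(30.8034)
C = 5.5501 m/s

5.5501


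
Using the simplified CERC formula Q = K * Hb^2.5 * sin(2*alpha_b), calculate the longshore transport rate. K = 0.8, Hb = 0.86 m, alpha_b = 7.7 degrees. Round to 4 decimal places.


Q = K * Hb^2.5 * sin(2 * alpha_b)
Hb^2.5 = 0.86^2.5 = 0.685877
sin(2 * 7.7) = sin(15.4) = 0.265556
Q = 0.8 * 0.685877 * 0.265556
Q = 0.1457 m^3/s

0.1457


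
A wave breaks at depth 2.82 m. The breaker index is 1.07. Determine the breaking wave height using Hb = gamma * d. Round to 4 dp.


Hb = gamma * d
Hb = 1.07 * 2.82
Hb = 3.0174 m

3.0174


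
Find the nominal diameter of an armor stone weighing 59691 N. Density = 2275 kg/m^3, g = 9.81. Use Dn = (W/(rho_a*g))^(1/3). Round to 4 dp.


V = W / (rho_a * g)
V = 59691 / (2275 * 9.81)
V = 59691 / 22317.75
V = 2.674598 m^3
Dn = V^(1/3) = 2.674598^(1/3)
Dn = 1.3881 m

1.3881


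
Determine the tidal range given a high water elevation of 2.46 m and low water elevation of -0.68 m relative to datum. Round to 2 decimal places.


Tidal range = High water - Low water
Tidal range = 2.46 - (-0.68)
Tidal range = 3.14 m

3.14


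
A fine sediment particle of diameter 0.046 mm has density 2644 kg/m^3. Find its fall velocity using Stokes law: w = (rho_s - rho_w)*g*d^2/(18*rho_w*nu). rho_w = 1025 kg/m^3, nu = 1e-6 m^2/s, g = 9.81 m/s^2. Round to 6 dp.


w = (rho_s - rho_w) * g * d^2 / (18 * rho_w * nu)
d = 0.046 mm = 0.000046 m
rho_s - rho_w = 2644 - 1025 = 1619
Numerator = 1619 * 9.81 * (0.000046)^2 = 0.000033607137
Denominator = 18 * 1025 * 1e-6 = 0.018450
w = 0.001822 m/s

0.001822


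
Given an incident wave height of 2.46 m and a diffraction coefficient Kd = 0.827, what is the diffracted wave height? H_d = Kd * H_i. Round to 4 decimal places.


H_d = Kd * H_i
H_d = 0.827 * 2.46
H_d = 2.0344 m

2.0344


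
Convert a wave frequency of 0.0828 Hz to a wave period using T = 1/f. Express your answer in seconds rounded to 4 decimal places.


T = 1 / f
T = 1 / 0.0828
T = 12.0773 s

12.0773


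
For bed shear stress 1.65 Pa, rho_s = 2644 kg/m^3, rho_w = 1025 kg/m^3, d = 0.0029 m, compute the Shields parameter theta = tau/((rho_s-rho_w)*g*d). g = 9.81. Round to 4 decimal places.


theta = tau / ((rho_s - rho_w) * g * d)
rho_s - rho_w = 2644 - 1025 = 1619
Denominator = 1619 * 9.81 * 0.0029 = 46.058931
theta = 1.65 / 46.058931
theta = 0.0358

0.0358


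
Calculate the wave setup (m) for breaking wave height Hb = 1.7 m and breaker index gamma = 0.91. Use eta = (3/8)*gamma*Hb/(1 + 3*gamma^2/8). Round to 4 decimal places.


eta = (3/8) * gamma * Hb / (1 + 3*gamma^2/8)
Numerator = (3/8) * 0.91 * 1.7 = 0.580125
Denominator = 1 + 3*0.91^2/8 = 1 + 0.310538 = 1.310538
eta = 0.580125 / 1.310538
eta = 0.4427 m

0.4427


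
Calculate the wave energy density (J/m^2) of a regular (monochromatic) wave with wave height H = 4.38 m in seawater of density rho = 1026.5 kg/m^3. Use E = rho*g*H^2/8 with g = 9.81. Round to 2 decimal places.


E = (1/8) * rho * g * H^2
E = (1/8) * 1026.5 * 9.81 * 4.38^2
E = 0.125 * 1026.5 * 9.81 * 19.1844
E = 24148.28 J/m^2

24148.28


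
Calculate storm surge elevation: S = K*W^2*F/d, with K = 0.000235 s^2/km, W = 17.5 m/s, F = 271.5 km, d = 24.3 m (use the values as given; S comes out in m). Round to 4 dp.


S = K * W^2 * F / d
W^2 = 17.5^2 = 306.25
S = 0.000235 * 306.25 * 271.5 / 24.3
Numerator = 0.000235 * 306.25 * 271.5 = 19.539516
S = 19.539516 / 24.3 = 0.8041 m

0.8041


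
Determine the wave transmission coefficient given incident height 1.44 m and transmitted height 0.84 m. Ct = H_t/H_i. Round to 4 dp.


Ct = H_t / H_i
Ct = 0.84 / 1.44
Ct = 0.5833

0.5833


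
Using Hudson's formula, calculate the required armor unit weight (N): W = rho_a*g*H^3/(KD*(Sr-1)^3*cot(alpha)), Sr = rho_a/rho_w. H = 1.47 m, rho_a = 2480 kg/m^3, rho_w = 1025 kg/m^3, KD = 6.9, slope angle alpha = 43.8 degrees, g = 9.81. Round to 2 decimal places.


Sr = rho_a / rho_w = 2480 / 1025 = 2.419512
(Sr - 1) = 1.419512
(Sr - 1)^3 = 2.860338
cot(43.8) = 1 / tan(43.8) = 1 / 0.958966 = 1.042790
Numerator = 2480 * 9.81 * 1.47^3 = 77280.9928
Denominator = 6.9 * 2.860338 * 1.042790 = 20.580858
W = 77280.9928 / 20.580858
W = 3754.99 N

3754.99


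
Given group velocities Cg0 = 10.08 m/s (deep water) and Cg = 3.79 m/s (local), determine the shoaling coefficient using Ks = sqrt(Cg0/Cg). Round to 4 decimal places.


Ks = sqrt(Cg0 / Cg)
Ks = sqrt(10.08 / 3.79)
Ks = sqrt(2.6596)
Ks = 1.6308

1.6308


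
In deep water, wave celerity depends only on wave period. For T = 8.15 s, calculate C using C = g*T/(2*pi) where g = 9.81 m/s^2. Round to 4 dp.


We use the deep-water celerity formula:
C = g * T / (2 * pi)
C = 9.81 * 8.15 / (2 * 3.14159...)
C = 79.951500 / 6.283185
C = 12.7247 m/s

12.7247


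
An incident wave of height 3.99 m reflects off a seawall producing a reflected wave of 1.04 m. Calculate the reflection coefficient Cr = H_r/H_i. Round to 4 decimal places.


Cr = H_r / H_i
Cr = 1.04 / 3.99
Cr = 0.2607

0.2607


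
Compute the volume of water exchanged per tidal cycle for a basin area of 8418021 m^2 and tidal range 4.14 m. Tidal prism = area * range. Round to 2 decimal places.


Tidal prism = Area * Tidal range
P = 8418021 * 4.14
P = 34850606.94 m^3

34850606.94


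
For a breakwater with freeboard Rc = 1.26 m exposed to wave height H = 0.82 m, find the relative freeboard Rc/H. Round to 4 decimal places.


Relative freeboard = Rc / H
= 1.26 / 0.82
= 1.5366

1.5366


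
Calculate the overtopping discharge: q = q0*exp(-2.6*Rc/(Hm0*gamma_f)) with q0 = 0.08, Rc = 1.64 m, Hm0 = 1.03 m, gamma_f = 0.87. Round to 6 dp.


q = q0 * exp(-2.6 * Rc / (Hm0 * gamma_f))
Exponent = -2.6 * 1.64 / (1.03 * 0.87)
= -2.6 * 1.64 / 0.8961
= -4.758398
exp(-4.758398) = 0.008579
q = 0.08 * 0.008579
q = 0.000686 m^3/s/m

0.000686


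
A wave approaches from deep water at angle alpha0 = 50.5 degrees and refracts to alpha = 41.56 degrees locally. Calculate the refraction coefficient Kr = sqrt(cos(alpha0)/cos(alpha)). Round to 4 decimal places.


Kr = sqrt(cos(alpha0) / cos(alpha))
cos(50.5) = 0.636078
cos(41.56) = 0.748261
Kr = sqrt(0.636078 / 0.748261)
Kr = sqrt(0.850075)
Kr = 0.9220

0.9220


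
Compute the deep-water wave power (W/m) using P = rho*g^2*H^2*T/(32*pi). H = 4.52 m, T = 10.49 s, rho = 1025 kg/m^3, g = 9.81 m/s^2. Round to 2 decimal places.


P = rho * g^2 * H^2 * T / (32 * pi)
P = 1025 * 9.81^2 * 4.52^2 * 10.49 / (32 * pi)
P = 1025 * 96.2361 * 20.4304 * 10.49 / 100.53096
P = 210287.95 W/m

210287.95


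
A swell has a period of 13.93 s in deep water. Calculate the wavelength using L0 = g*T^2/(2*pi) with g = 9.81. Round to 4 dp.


L0 = g * T^2 / (2 * pi)
L0 = 9.81 * 13.93^2 / (2 * pi)
L0 = 9.81 * 194.0449 / 6.28319
L0 = 1903.5805 / 6.28319
L0 = 302.9642 m

302.9642


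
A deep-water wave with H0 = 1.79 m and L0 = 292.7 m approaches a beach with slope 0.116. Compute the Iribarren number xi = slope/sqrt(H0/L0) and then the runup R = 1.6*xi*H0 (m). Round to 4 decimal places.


xi = slope / sqrt(H0/L0)
H0/L0 = 1.79/292.7 = 0.006115
sqrt(0.006115) = 0.078202
xi = 0.116 / 0.078202 = 1.483347
R = 1.6 * xi * H0 = 1.6 * 1.483347 * 1.79
R = 4.2483 m

4.2483


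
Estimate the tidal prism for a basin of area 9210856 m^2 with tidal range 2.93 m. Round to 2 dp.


Tidal prism = Area * Tidal range
P = 9210856 * 2.93
P = 26987808.08 m^3

26987808.08


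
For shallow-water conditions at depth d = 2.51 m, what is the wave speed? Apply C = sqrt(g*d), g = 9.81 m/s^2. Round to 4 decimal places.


Using the shallow-water approximation:
C = sqrt(g * d) = sqrt(9.81 * 2.51)
C = sqrt(24.6231)
C = 4.9622 m/s

4.9622


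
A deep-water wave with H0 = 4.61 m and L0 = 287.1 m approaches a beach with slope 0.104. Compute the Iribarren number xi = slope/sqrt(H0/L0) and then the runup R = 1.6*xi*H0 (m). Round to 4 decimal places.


xi = slope / sqrt(H0/L0)
H0/L0 = 4.61/287.1 = 0.016057
sqrt(0.016057) = 0.126717
xi = 0.104 / 0.126717 = 0.820728
R = 1.6 * xi * H0 = 1.6 * 0.820728 * 4.61
R = 6.0537 m

6.0537


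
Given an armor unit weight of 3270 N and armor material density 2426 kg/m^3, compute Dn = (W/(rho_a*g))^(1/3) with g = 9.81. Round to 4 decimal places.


V = W / (rho_a * g)
V = 3270 / (2426 * 9.81)
V = 3270 / 23799.06
V = 0.137400 m^3
Dn = V^(1/3) = 0.137400^(1/3)
Dn = 0.5160 m

0.5160


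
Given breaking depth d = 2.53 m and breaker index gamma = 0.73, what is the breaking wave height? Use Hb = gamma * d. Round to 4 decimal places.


Hb = gamma * d
Hb = 0.73 * 2.53
Hb = 1.8469 m

1.8469


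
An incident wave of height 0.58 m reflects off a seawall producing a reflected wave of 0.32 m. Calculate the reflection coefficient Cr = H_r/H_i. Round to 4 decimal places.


Cr = H_r / H_i
Cr = 0.32 / 0.58
Cr = 0.5517

0.5517


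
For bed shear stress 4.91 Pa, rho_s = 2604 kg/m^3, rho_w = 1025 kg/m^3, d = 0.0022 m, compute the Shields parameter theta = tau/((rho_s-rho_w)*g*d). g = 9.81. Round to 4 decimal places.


theta = tau / ((rho_s - rho_w) * g * d)
rho_s - rho_w = 2604 - 1025 = 1579
Denominator = 1579 * 9.81 * 0.0022 = 34.077978
theta = 4.91 / 34.077978
theta = 0.1441

0.1441


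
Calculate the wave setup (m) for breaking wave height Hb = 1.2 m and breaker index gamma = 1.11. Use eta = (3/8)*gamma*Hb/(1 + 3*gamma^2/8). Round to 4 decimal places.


eta = (3/8) * gamma * Hb / (1 + 3*gamma^2/8)
Numerator = (3/8) * 1.11 * 1.2 = 0.499500
Denominator = 1 + 3*1.11^2/8 = 1 + 0.462038 = 1.462038
eta = 0.499500 / 1.462038
eta = 0.3416 m

0.3416


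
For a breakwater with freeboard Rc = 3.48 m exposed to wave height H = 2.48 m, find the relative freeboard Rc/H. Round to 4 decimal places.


Relative freeboard = Rc / H
= 3.48 / 2.48
= 1.4032

1.4032


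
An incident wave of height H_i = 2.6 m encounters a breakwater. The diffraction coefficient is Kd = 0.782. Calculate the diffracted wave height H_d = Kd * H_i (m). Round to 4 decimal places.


H_d = Kd * H_i
H_d = 0.782 * 2.6
H_d = 2.0332 m

2.0332


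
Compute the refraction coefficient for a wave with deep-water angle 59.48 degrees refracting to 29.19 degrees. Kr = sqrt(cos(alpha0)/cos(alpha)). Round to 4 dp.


Kr = sqrt(cos(alpha0) / cos(alpha))
cos(59.48) = 0.507839
cos(29.19) = 0.873007
Kr = sqrt(0.507839 / 0.873007)
Kr = sqrt(0.581712)
Kr = 0.7627

0.7627


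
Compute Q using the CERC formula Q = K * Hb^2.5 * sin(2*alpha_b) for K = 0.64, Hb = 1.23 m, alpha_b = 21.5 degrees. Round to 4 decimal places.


Q = K * Hb^2.5 * sin(2 * alpha_b)
Hb^2.5 = 1.23^2.5 = 1.677887
sin(2 * 21.5) = sin(43.0) = 0.681998
Q = 0.64 * 1.677887 * 0.681998
Q = 0.7324 m^3/s

0.7324


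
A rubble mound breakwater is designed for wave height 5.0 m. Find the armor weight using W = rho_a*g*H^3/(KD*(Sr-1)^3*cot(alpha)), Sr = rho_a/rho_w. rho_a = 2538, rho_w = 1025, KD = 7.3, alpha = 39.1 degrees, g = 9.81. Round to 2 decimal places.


Sr = rho_a / rho_w = 2538 / 1025 = 2.476098
(Sr - 1) = 1.476098
(Sr - 1)^3 = 3.216216
cot(39.1) = 1 / tan(39.1) = 1 / 0.812678 = 1.230500
Numerator = 2538 * 9.81 * 5.0^3 = 3112222.5000
Denominator = 7.3 * 3.216216 * 1.230500 = 28.890135
W = 3112222.5000 / 28.890135
W = 107726.13 N

107726.13


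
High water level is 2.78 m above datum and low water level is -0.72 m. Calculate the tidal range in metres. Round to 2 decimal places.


Tidal range = High water - Low water
Tidal range = 2.78 - (-0.72)
Tidal range = 3.50 m

3.50


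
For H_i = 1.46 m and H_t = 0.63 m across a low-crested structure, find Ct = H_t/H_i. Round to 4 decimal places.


Ct = H_t / H_i
Ct = 0.63 / 1.46
Ct = 0.4315

0.4315


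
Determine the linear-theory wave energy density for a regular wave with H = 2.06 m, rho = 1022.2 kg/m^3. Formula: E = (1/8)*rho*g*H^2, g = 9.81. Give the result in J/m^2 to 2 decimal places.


E = (1/8) * rho * g * H^2
E = (1/8) * 1022.2 * 9.81 * 2.06^2
E = 0.125 * 1022.2 * 9.81 * 4.2436
E = 5319.24 J/m^2

5319.24


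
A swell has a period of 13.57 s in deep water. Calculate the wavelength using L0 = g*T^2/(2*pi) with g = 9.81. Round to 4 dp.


L0 = g * T^2 / (2 * pi)
L0 = 9.81 * 13.57^2 / (2 * pi)
L0 = 9.81 * 184.1449 / 6.28319
L0 = 1806.4615 / 6.28319
L0 = 287.5073 m

287.5073


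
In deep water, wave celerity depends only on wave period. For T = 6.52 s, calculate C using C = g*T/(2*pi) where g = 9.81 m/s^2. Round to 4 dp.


We use the deep-water celerity formula:
C = g * T / (2 * pi)
C = 9.81 * 6.52 / (2 * 3.14159...)
C = 63.961200 / 6.283185
C = 10.1797 m/s

10.1797


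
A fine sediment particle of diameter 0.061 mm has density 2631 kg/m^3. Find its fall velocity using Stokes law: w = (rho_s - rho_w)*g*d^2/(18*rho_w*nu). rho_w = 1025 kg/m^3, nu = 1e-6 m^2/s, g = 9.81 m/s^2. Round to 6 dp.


w = (rho_s - rho_w) * g * d^2 / (18 * rho_w * nu)
d = 0.061 mm = 0.000061 m
rho_s - rho_w = 2631 - 1025 = 1606
Numerator = 1606 * 9.81 * (0.000061)^2 = 0.000058623834
Denominator = 18 * 1025 * 1e-6 = 0.018450
w = 0.003177 m/s

0.003177


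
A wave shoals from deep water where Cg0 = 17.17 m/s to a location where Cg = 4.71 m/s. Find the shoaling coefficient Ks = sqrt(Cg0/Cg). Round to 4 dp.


Ks = sqrt(Cg0 / Cg)
Ks = sqrt(17.17 / 4.71)
Ks = sqrt(3.6454)
Ks = 1.9093

1.9093


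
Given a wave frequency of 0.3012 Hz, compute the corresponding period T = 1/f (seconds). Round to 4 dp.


T = 1 / f
T = 1 / 0.3012
T = 3.3201 s

3.3201


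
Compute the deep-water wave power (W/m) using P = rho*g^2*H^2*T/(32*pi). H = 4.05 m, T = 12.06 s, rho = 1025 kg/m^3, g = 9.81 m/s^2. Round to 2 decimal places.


P = rho * g^2 * H^2 * T / (32 * pi)
P = 1025 * 9.81^2 * 4.05^2 * 12.06 / (32 * pi)
P = 1025 * 96.2361 * 16.4025 * 12.06 / 100.53096
P = 194097.25 W/m

194097.25


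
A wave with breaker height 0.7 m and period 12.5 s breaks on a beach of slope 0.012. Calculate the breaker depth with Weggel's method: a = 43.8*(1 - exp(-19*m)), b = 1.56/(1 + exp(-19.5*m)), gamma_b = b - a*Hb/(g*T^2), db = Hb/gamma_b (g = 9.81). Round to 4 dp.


a = 43.8 * (1 - exp(-19 * m))
exp(-19 * 0.012) = exp(-0.2280) = 0.796124
a = 43.8 * (1 - 0.796124) = 8.929757
b = 1.56 / (1 + exp(-19.5 * m))
exp(-19.5 * 0.012) = exp(-0.2340) = 0.791362
b = 1.56 / (1 + 0.791362) = 0.870846
Hb / (g * T^2) = 0.7 / (9.81 * 12.5^2) = 0.7 / 1532.8125 = 0.00045668
gamma_b = b - a * Hb/(g*T^2) = 0.870846 - 8.929757 * 0.00045668 = 0.866768
db = Hb / gamma_b = 0.7 / 0.866768
db = 0.8076 m

0.8076


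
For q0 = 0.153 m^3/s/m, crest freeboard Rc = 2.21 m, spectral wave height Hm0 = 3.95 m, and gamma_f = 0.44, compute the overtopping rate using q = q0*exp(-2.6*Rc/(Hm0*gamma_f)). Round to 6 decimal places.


q = q0 * exp(-2.6 * Rc / (Hm0 * gamma_f))
Exponent = -2.6 * 2.21 / (3.95 * 0.44)
= -2.6 * 2.21 / 1.7380
= -3.306099
exp(-3.306099) = 0.036659
q = 0.153 * 0.036659
q = 0.005609 m^3/s/m

0.005609


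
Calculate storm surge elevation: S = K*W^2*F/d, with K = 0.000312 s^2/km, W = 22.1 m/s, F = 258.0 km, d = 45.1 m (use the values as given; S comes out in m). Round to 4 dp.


S = K * W^2 * F / d
W^2 = 22.1^2 = 488.41
S = 0.000312 * 488.41 * 258.0 / 45.1
Numerator = 0.000312 * 488.41 * 258.0 = 39.315051
S = 39.315051 / 45.1 = 0.8717 m

0.8717


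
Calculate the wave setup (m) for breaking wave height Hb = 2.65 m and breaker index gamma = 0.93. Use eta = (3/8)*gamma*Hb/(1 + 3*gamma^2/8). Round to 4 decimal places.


eta = (3/8) * gamma * Hb / (1 + 3*gamma^2/8)
Numerator = (3/8) * 0.93 * 2.65 = 0.924187
Denominator = 1 + 3*0.93^2/8 = 1 + 0.324338 = 1.324338
eta = 0.924187 / 1.324338
eta = 0.6978 m

0.6978


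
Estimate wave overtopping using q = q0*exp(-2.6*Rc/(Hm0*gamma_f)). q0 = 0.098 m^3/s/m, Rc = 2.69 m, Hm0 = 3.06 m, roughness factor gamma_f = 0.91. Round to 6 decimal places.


q = q0 * exp(-2.6 * Rc / (Hm0 * gamma_f))
Exponent = -2.6 * 2.69 / (3.06 * 0.91)
= -2.6 * 2.69 / 2.7846
= -2.511671
exp(-2.511671) = 0.081133
q = 0.098 * 0.081133
q = 0.007951 m^3/s/m

0.007951


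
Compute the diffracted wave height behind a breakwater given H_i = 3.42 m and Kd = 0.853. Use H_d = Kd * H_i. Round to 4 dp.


H_d = Kd * H_i
H_d = 0.853 * 3.42
H_d = 2.9173 m

2.9173


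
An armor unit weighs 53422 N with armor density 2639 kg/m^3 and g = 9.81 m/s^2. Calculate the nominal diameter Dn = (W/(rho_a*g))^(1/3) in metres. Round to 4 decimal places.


V = W / (rho_a * g)
V = 53422 / (2639 * 9.81)
V = 53422 / 25888.59
V = 2.063535 m^3
Dn = V^(1/3) = 2.063535^(1/3)
Dn = 1.2731 m

1.2731


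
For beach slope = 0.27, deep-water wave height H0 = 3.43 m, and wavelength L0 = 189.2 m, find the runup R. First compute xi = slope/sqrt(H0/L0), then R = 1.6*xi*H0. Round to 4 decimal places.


xi = slope / sqrt(H0/L0)
H0/L0 = 3.43/189.2 = 0.018129
sqrt(0.018129) = 0.134644
xi = 0.27 / 0.134644 = 2.005290
R = 1.6 * xi * H0 = 1.6 * 2.005290 * 3.43
R = 11.0050 m

11.0050


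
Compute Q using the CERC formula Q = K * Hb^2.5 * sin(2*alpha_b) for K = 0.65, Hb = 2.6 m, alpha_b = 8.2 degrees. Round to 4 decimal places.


Q = K * Hb^2.5 * sin(2 * alpha_b)
Hb^2.5 = 2.6^2.5 = 10.900172
sin(2 * 8.2) = sin(16.4) = 0.282341
Q = 0.65 * 10.900172 * 0.282341
Q = 2.0004 m^3/s

2.0004


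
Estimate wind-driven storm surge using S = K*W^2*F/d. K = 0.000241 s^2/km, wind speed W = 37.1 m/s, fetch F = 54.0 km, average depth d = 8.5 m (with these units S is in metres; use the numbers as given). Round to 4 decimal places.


S = K * W^2 * F / d
W^2 = 37.1^2 = 1376.41
S = 0.000241 * 1376.41 * 54.0 / 8.5
Numerator = 0.000241 * 1376.41 * 54.0 = 17.912600
S = 17.912600 / 8.5 = 2.1074 m

2.1074


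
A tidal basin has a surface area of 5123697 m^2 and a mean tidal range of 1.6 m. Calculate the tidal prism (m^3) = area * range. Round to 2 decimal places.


Tidal prism = Area * Tidal range
P = 5123697 * 1.6
P = 8197915.20 m^3

8197915.20


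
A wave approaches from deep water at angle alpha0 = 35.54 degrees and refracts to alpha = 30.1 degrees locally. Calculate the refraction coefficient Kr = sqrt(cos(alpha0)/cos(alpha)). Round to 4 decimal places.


Kr = sqrt(cos(alpha0) / cos(alpha))
cos(35.54) = 0.813710
cos(30.1) = 0.865151
Kr = sqrt(0.813710 / 0.865151)
Kr = sqrt(0.940540)
Kr = 0.9698

0.9698


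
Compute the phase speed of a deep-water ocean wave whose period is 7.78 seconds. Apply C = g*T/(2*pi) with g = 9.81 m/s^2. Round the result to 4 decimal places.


We use the deep-water celerity formula:
C = g * T / (2 * pi)
C = 9.81 * 7.78 / (2 * 3.14159...)
C = 76.321800 / 6.283185
C = 12.1470 m/s

12.1470


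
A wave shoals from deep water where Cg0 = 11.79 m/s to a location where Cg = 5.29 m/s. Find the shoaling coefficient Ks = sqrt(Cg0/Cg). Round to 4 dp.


Ks = sqrt(Cg0 / Cg)
Ks = sqrt(11.79 / 5.29)
Ks = sqrt(2.2287)
Ks = 1.4929

1.4929


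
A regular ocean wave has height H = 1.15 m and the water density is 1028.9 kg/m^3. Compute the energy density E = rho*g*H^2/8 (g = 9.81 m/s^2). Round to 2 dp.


E = (1/8) * rho * g * H^2
E = (1/8) * 1028.9 * 9.81 * 1.15^2
E = 0.125 * 1028.9 * 9.81 * 1.3225
E = 1668.58 J/m^2

1668.58


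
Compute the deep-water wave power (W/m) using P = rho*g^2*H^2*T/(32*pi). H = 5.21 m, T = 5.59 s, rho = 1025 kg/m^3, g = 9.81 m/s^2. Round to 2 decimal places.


P = rho * g^2 * H^2 * T / (32 * pi)
P = 1025 * 9.81^2 * 5.21^2 * 5.59 / (32 * pi)
P = 1025 * 96.2361 * 27.1441 * 5.59 / 100.53096
P = 148884.43 W/m

148884.43


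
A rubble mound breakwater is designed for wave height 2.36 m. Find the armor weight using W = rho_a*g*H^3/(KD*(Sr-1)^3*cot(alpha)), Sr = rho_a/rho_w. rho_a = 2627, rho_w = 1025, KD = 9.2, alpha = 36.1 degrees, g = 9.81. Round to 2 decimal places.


Sr = rho_a / rho_w = 2627 / 1025 = 2.562927
(Sr - 1) = 1.562927
(Sr - 1)^3 = 3.817824
cot(36.1) = 1 / tan(36.1) = 1 / 0.729213 = 1.371342
Numerator = 2627 * 9.81 * 2.36^3 = 338738.9126
Denominator = 9.2 * 3.817824 * 1.371342 = 48.167004
W = 338738.9126 / 48.167004
W = 7032.59 N

7032.59


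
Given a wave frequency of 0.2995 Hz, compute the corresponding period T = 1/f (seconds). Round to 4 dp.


T = 1 / f
T = 1 / 0.2995
T = 3.3389 s

3.3389


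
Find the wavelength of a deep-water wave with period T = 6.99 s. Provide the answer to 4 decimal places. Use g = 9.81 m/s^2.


L0 = g * T^2 / (2 * pi)
L0 = 9.81 * 6.99^2 / (2 * pi)
L0 = 9.81 * 48.8601 / 6.28319
L0 = 479.3176 / 6.28319
L0 = 76.2858 m

76.2858


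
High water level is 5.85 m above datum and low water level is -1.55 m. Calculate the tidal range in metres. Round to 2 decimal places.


Tidal range = High water - Low water
Tidal range = 5.85 - (-1.55)
Tidal range = 7.40 m

7.40


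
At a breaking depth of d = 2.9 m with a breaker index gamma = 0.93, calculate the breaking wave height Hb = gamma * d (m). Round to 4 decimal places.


Hb = gamma * d
Hb = 0.93 * 2.9
Hb = 2.6970 m

2.6970


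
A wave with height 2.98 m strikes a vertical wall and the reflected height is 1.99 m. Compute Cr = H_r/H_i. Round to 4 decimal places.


Cr = H_r / H_i
Cr = 1.99 / 2.98
Cr = 0.6678

0.6678


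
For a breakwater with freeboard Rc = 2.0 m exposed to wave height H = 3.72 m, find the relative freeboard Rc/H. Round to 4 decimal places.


Relative freeboard = Rc / H
= 2.0 / 3.72
= 0.5376

0.5376


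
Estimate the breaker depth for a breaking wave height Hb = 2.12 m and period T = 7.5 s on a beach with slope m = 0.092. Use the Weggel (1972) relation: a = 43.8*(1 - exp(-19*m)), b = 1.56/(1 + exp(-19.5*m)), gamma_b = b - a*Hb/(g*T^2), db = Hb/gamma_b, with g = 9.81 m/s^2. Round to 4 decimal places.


a = 43.8 * (1 - exp(-19 * m))
exp(-19 * 0.092) = exp(-1.7480) = 0.174122
a = 43.8 * (1 - 0.174122) = 36.173463
b = 1.56 / (1 + exp(-19.5 * m))
exp(-19.5 * 0.092) = exp(-1.7940) = 0.166294
b = 1.56 / (1 + 0.166294) = 1.337571
Hb / (g * T^2) = 2.12 / (9.81 * 7.5^2) = 2.12 / 551.8125 = 0.00384188
gamma_b = b - a * Hb/(g*T^2) = 1.337571 - 36.173463 * 0.00384188 = 1.198596
db = Hb / gamma_b = 2.12 / 1.198596
db = 1.7687 m

1.7687


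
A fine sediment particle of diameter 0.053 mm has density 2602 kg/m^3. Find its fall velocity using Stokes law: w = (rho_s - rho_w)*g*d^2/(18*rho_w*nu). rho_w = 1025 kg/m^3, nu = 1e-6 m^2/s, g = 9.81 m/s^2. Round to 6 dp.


w = (rho_s - rho_w) * g * d^2 / (18 * rho_w * nu)
d = 0.053 mm = 0.000053 m
rho_s - rho_w = 2602 - 1025 = 1577
Numerator = 1577 * 9.81 * (0.000053)^2 = 0.000043456269
Denominator = 18 * 1025 * 1e-6 = 0.018450
w = 0.002355 m/s

0.002355


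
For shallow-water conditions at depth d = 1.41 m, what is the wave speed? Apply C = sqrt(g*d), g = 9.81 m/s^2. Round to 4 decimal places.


Using the shallow-water approximation:
C = sqrt(g * d) = sqrt(9.81 * 1.41)
C = sqrt(13.8321)
C = 3.7192 m/s

3.7192


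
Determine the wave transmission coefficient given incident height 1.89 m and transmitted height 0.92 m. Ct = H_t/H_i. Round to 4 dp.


Ct = H_t / H_i
Ct = 0.92 / 1.89
Ct = 0.4868

0.4868


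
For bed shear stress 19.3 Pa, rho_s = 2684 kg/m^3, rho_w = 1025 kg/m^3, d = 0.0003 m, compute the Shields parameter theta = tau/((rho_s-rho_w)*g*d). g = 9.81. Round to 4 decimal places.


theta = tau / ((rho_s - rho_w) * g * d)
rho_s - rho_w = 2684 - 1025 = 1659
Denominator = 1659 * 9.81 * 0.0003 = 4.882437
theta = 19.3 / 4.882437
theta = 3.9529

3.9529


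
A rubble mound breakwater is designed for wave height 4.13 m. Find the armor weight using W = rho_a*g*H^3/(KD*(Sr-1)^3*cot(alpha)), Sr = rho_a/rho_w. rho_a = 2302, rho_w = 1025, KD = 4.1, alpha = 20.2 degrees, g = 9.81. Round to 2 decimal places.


Sr = rho_a / rho_w = 2302 / 1025 = 2.245854
(Sr - 1) = 1.245854
(Sr - 1)^3 = 1.933753
cot(20.2) = 1 / tan(20.2) = 1 / 0.367928 = 2.717920
Numerator = 2302 * 9.81 * 4.13^3 = 1590832.5982
Denominator = 4.1 * 1.933753 * 2.717920 = 21.548730
W = 1590832.5982 / 21.548730
W = 73824.89 N

73824.89


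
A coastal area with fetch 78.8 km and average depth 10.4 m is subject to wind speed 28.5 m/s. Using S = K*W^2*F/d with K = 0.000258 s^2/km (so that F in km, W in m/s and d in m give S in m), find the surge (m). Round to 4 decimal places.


S = K * W^2 * F / d
W^2 = 28.5^2 = 812.25
S = 0.000258 * 812.25 * 78.8 / 10.4
Numerator = 0.000258 * 812.25 * 78.8 = 16.513367
S = 16.513367 / 10.4 = 1.5878 m

1.5878


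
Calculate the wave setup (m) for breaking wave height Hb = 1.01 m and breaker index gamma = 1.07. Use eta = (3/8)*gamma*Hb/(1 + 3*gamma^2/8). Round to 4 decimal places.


eta = (3/8) * gamma * Hb / (1 + 3*gamma^2/8)
Numerator = (3/8) * 1.07 * 1.01 = 0.405263
Denominator = 1 + 3*1.07^2/8 = 1 + 0.429338 = 1.429338
eta = 0.405263 / 1.429338
eta = 0.2835 m

0.2835


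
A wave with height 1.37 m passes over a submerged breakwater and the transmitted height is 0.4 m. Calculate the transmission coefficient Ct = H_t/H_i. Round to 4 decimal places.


Ct = H_t / H_i
Ct = 0.4 / 1.37
Ct = 0.2920

0.2920


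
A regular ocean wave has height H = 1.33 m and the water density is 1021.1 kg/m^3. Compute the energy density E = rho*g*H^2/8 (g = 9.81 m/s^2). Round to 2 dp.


E = (1/8) * rho * g * H^2
E = (1/8) * 1021.1 * 9.81 * 1.33^2
E = 0.125 * 1021.1 * 9.81 * 1.7689
E = 2214.88 J/m^2

2214.88


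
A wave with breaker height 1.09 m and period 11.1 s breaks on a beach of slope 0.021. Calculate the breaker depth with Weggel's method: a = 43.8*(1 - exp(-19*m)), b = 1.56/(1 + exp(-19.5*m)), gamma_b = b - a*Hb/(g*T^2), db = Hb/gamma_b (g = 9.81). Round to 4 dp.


a = 43.8 * (1 - exp(-19 * m))
exp(-19 * 0.021) = exp(-0.3990) = 0.670991
a = 43.8 * (1 - 0.670991) = 14.410607
b = 1.56 / (1 + exp(-19.5 * m))
exp(-19.5 * 0.021) = exp(-0.4095) = 0.663982
b = 1.56 / (1 + 0.663982) = 0.937510
Hb / (g * T^2) = 1.09 / (9.81 * 11.1^2) = 1.09 / 1208.6901 = 0.00090180
gamma_b = b - a * Hb/(g*T^2) = 0.937510 - 14.410607 * 0.00090180 = 0.924515
db = Hb / gamma_b = 1.09 / 0.924515
db = 1.1790 m

1.1790


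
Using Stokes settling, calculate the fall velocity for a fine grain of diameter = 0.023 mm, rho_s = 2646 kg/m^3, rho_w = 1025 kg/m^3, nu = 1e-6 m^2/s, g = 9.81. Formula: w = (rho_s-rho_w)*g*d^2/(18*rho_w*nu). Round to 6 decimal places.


w = (rho_s - rho_w) * g * d^2 / (18 * rho_w * nu)
d = 0.023 mm = 0.000023 m
rho_s - rho_w = 2646 - 1025 = 1621
Numerator = 1621 * 9.81 * (0.000023)^2 = 0.000008412163
Denominator = 18 * 1025 * 1e-6 = 0.018450
w = 0.000456 m/s

0.000456


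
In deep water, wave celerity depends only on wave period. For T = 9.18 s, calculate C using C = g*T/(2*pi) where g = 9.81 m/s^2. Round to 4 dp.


We use the deep-water celerity formula:
C = g * T / (2 * pi)
C = 9.81 * 9.18 / (2 * 3.14159...)
C = 90.055800 / 6.283185
C = 14.3328 m/s

14.3328


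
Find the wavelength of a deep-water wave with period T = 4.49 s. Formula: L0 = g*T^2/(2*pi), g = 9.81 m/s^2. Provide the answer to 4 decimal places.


L0 = g * T^2 / (2 * pi)
L0 = 9.81 * 4.49^2 / (2 * pi)
L0 = 9.81 * 20.1601 / 6.28319
L0 = 197.7706 / 6.28319
L0 = 31.4762 m

31.4762


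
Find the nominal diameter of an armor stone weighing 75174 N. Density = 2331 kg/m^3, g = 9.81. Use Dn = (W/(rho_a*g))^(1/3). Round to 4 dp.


V = W / (rho_a * g)
V = 75174 / (2331 * 9.81)
V = 75174 / 22867.11
V = 3.287429 m^3
Dn = V^(1/3) = 3.287429^(1/3)
Dn = 1.4869 m

1.4869


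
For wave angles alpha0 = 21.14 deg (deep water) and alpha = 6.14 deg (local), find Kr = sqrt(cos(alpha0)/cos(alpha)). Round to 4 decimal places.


Kr = sqrt(cos(alpha0) / cos(alpha))
cos(21.14) = 0.932702
cos(6.14) = 0.994264
Kr = sqrt(0.932702 / 0.994264)
Kr = sqrt(0.938083)
Kr = 0.9685

0.9685


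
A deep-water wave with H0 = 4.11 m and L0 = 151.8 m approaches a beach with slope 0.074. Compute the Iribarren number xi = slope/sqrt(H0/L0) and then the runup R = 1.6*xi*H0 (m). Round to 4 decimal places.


xi = slope / sqrt(H0/L0)
H0/L0 = 4.11/151.8 = 0.027075
sqrt(0.027075) = 0.164545
xi = 0.074 / 0.164545 = 0.449725
R = 1.6 * xi * H0 = 1.6 * 0.449725 * 4.11
R = 2.9574 m

2.9574


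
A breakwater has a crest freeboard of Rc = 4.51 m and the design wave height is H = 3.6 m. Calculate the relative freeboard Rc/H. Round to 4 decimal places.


Relative freeboard = Rc / H
= 4.51 / 3.6
= 1.2528

1.2528


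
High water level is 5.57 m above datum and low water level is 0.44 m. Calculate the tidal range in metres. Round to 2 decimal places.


Tidal range = High water - Low water
Tidal range = 5.57 - (0.44)
Tidal range = 5.13 m

5.13


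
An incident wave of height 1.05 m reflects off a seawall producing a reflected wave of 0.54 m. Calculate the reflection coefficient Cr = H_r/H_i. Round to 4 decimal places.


Cr = H_r / H_i
Cr = 0.54 / 1.05
Cr = 0.5143

0.5143


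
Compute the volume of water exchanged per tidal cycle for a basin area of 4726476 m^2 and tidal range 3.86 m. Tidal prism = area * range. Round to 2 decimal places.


Tidal prism = Area * Tidal range
P = 4726476 * 3.86
P = 18244197.36 m^3

18244197.36


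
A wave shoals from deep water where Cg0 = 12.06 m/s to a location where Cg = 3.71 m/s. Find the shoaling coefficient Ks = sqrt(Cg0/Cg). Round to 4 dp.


Ks = sqrt(Cg0 / Cg)
Ks = sqrt(12.06 / 3.71)
Ks = sqrt(3.2507)
Ks = 1.8030

1.8030


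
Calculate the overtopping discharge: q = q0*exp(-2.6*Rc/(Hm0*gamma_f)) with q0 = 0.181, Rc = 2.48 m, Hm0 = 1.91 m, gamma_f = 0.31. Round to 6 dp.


q = q0 * exp(-2.6 * Rc / (Hm0 * gamma_f))
Exponent = -2.6 * 2.48 / (1.91 * 0.31)
= -2.6 * 2.48 / 0.5921
= -10.890052
exp(-10.890052) = 0.000019
q = 0.181 * 0.000019
q = 0.000003 m^3/s/m

0.000003


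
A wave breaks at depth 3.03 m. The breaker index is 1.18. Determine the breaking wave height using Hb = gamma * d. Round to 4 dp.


Hb = gamma * d
Hb = 1.18 * 3.03
Hb = 3.5754 m

3.5754


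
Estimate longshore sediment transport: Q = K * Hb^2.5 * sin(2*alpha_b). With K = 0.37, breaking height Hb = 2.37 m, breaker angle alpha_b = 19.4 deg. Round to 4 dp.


Q = K * Hb^2.5 * sin(2 * alpha_b)
Hb^2.5 = 2.37^2.5 = 8.647108
sin(2 * 19.4) = sin(38.8) = 0.626604
Q = 0.37 * 8.647108 * 0.626604
Q = 2.0048 m^3/s

2.0048


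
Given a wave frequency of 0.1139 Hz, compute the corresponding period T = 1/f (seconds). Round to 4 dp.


T = 1 / f
T = 1 / 0.1139
T = 8.7796 s

8.7796


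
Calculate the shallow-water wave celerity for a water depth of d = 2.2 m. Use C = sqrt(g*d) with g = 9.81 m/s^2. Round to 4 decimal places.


Using the shallow-water approximation:
C = sqrt(g * d) = sqrt(9.81 * 2.2)
C = sqrt(21.5820)
C = 4.6456 m/s

4.6456


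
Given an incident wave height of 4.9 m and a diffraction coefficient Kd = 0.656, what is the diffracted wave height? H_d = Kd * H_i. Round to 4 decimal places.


H_d = Kd * H_i
H_d = 0.656 * 4.9
H_d = 3.2144 m

3.2144


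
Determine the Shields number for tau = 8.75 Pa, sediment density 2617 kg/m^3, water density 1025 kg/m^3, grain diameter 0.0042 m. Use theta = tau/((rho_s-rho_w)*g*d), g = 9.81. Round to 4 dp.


theta = tau / ((rho_s - rho_w) * g * d)
rho_s - rho_w = 2617 - 1025 = 1592
Denominator = 1592 * 9.81 * 0.0042 = 65.593584
theta = 8.75 / 65.593584
theta = 0.1334

0.1334


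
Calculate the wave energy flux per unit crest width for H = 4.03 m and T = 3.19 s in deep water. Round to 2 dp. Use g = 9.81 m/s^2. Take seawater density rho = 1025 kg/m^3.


P = rho * g^2 * H^2 * T / (32 * pi)
P = 1025 * 9.81^2 * 4.03^2 * 3.19 / (32 * pi)
P = 1025 * 96.2361 * 16.2409 * 3.19 / 100.53096
P = 50835.00 W/m

50835.00


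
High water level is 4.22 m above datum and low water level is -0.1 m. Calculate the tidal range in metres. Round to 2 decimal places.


Tidal range = High water - Low water
Tidal range = 4.22 - (-0.1)
Tidal range = 4.32 m

4.32


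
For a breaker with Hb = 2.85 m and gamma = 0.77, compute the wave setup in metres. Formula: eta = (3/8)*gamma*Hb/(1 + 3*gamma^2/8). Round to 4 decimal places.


eta = (3/8) * gamma * Hb / (1 + 3*gamma^2/8)
Numerator = (3/8) * 0.77 * 2.85 = 0.822938
Denominator = 1 + 3*0.77^2/8 = 1 + 0.222338 = 1.222338
eta = 0.822938 / 1.222338
eta = 0.6732 m

0.6732


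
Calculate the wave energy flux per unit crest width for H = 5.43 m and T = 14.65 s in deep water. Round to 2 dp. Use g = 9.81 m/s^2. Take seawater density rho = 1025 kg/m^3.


P = rho * g^2 * H^2 * T / (32 * pi)
P = 1025 * 9.81^2 * 5.43^2 * 14.65 / (32 * pi)
P = 1025 * 96.2361 * 29.4849 * 14.65 / 100.53096
P = 423837.44 W/m

423837.44


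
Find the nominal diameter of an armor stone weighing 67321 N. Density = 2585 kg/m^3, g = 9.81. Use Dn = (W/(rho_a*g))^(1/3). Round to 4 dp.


V = W / (rho_a * g)
V = 67321 / (2585 * 9.81)
V = 67321 / 25358.85
V = 2.654734 m^3
Dn = V^(1/3) = 2.654734^(1/3)
Dn = 1.3847 m

1.3847


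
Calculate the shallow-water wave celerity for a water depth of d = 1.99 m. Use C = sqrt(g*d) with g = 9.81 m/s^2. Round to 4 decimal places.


Using the shallow-water approximation:
C = sqrt(g * d) = sqrt(9.81 * 1.99)
C = sqrt(19.5219)
C = 4.4184 m/s

4.4184


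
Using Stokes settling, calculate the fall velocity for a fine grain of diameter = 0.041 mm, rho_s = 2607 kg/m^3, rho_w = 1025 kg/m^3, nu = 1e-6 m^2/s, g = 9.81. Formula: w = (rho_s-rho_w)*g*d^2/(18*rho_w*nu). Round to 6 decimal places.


w = (rho_s - rho_w) * g * d^2 / (18 * rho_w * nu)
d = 0.041 mm = 0.000041 m
rho_s - rho_w = 2607 - 1025 = 1582
Numerator = 1582 * 9.81 * (0.000041)^2 = 0.000026088145
Denominator = 18 * 1025 * 1e-6 = 0.018450
w = 0.001414 m/s

0.001414


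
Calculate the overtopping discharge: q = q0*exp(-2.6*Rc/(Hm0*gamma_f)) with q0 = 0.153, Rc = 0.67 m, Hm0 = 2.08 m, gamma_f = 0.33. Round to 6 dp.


q = q0 * exp(-2.6 * Rc / (Hm0 * gamma_f))
Exponent = -2.6 * 0.67 / (2.08 * 0.33)
= -2.6 * 0.67 / 0.6864
= -2.537879
exp(-2.537879) = 0.079034
q = 0.153 * 0.079034
q = 0.012092 m^3/s/m

0.012092


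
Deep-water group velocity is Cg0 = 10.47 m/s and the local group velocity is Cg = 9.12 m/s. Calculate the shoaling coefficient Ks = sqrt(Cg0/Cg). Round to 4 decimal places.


Ks = sqrt(Cg0 / Cg)
Ks = sqrt(10.47 / 9.12)
Ks = sqrt(1.1480)
Ks = 1.0715

1.0715


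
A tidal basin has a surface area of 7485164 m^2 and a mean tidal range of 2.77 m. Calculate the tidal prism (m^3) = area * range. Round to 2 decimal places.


Tidal prism = Area * Tidal range
P = 7485164 * 2.77
P = 20733904.28 m^3

20733904.28


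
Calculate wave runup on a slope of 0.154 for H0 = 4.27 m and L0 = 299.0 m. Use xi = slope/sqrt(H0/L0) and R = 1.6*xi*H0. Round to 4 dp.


xi = slope / sqrt(H0/L0)
H0/L0 = 4.27/299.0 = 0.014281
sqrt(0.014281) = 0.119503
xi = 0.154 / 0.119503 = 1.288672
R = 1.6 * xi * H0 = 1.6 * 1.288672 * 4.27
R = 8.8042 m

8.8042


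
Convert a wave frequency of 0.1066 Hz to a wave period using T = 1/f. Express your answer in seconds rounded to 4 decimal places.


T = 1 / f
T = 1 / 0.1066
T = 9.3809 s

9.3809


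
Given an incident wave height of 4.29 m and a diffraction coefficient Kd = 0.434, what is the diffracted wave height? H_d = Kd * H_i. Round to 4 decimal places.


H_d = Kd * H_i
H_d = 0.434 * 4.29
H_d = 1.8619 m

1.8619


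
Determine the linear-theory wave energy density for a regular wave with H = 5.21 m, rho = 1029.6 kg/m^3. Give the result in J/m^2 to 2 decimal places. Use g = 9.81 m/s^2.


E = (1/8) * rho * g * H^2
E = (1/8) * 1029.6 * 9.81 * 5.21^2
E = 0.125 * 1029.6 * 9.81 * 27.1441
E = 34270.70 J/m^2

34270.70


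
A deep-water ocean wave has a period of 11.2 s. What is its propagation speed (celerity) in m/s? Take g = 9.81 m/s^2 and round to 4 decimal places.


We use the deep-water celerity formula:
C = g * T / (2 * pi)
C = 9.81 * 11.2 / (2 * 3.14159...)
C = 109.872000 / 6.283185
C = 17.4867 m/s

17.4867


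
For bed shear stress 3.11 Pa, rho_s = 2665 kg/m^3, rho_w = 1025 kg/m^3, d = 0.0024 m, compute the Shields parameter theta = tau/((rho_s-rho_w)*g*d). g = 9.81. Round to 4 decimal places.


theta = tau / ((rho_s - rho_w) * g * d)
rho_s - rho_w = 2665 - 1025 = 1640
Denominator = 1640 * 9.81 * 0.0024 = 38.612160
theta = 3.11 / 38.612160
theta = 0.0805

0.0805


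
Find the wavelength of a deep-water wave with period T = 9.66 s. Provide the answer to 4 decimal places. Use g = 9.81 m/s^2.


L0 = g * T^2 / (2 * pi)
L0 = 9.81 * 9.66^2 / (2 * pi)
L0 = 9.81 * 93.3156 / 6.28319
L0 = 915.4260 / 6.28319
L0 = 145.6946 m

145.6946


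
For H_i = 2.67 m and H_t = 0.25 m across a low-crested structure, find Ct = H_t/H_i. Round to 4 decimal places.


Ct = H_t / H_i
Ct = 0.25 / 2.67
Ct = 0.0936

0.0936


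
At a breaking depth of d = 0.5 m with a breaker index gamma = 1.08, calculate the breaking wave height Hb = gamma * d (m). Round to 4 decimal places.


Hb = gamma * d
Hb = 1.08 * 0.5
Hb = 0.5400 m

0.5400


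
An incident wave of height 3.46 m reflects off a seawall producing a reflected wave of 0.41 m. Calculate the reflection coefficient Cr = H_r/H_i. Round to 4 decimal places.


Cr = H_r / H_i
Cr = 0.41 / 3.46
Cr = 0.1185

0.1185


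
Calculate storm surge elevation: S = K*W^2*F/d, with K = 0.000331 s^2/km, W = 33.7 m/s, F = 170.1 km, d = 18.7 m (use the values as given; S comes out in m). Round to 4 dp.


S = K * W^2 * F / d
W^2 = 33.7^2 = 1135.69
S = 0.000331 * 1135.69 * 170.1 / 18.7
Numerator = 0.000331 * 1135.69 * 170.1 = 63.942868
S = 63.942868 / 18.7 = 3.4194 m

3.4194


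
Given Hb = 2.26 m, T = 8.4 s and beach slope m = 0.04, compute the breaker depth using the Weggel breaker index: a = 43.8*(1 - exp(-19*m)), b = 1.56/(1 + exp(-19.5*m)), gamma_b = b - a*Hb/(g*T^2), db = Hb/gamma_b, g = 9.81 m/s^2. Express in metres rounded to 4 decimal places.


a = 43.8 * (1 - exp(-19 * m))
exp(-19 * 0.04) = exp(-0.7600) = 0.467666
a = 43.8 * (1 - 0.467666) = 23.316210
b = 1.56 / (1 + exp(-19.5 * m))
exp(-19.5 * 0.04) = exp(-0.7800) = 0.458406
b = 1.56 / (1 + 0.458406) = 1.069661
Hb / (g * T^2) = 2.26 / (9.81 * 8.4^2) = 2.26 / 692.1936 = 0.00326498
gamma_b = b - a * Hb/(g*T^2) = 1.069661 - 23.316210 * 0.00326498 = 0.993534
db = Hb / gamma_b = 2.26 / 0.993534
db = 2.2747 m

2.2747


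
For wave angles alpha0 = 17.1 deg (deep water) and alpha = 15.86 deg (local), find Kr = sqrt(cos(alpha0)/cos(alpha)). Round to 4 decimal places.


Kr = sqrt(cos(alpha0) / cos(alpha))
cos(17.1) = 0.955793
cos(15.86) = 0.961932
Kr = sqrt(0.955793 / 0.961932)
Kr = sqrt(0.993618)
Kr = 0.9968

0.9968


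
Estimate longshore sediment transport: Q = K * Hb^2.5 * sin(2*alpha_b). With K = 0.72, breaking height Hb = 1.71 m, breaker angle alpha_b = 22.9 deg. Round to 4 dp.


Q = K * Hb^2.5 * sin(2 * alpha_b)
Hb^2.5 = 1.71^2.5 = 3.823757
sin(2 * 22.9) = sin(45.8) = 0.716911
Q = 0.72 * 3.823757 * 0.716911
Q = 1.9737 m^3/s

1.9737


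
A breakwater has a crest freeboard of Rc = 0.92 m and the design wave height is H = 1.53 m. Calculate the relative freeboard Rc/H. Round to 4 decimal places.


Relative freeboard = Rc / H
= 0.92 / 1.53
= 0.6013

0.6013
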